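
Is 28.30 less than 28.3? No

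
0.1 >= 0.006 True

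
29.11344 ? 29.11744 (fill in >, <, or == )<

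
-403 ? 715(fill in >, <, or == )<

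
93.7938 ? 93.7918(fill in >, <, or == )>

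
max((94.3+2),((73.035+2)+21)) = 96.3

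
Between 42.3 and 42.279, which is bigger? 42.3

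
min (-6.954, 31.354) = -6.954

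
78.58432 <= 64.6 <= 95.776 False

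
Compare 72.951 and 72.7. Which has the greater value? 72.951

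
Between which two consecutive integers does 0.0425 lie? 0 and 1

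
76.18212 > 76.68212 False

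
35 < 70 True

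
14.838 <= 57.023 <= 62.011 True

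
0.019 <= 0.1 True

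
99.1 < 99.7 True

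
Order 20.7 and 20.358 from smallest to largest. 20.358, 20.7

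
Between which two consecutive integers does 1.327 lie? 1 and 2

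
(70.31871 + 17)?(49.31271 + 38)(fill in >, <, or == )>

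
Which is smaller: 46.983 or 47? 46.983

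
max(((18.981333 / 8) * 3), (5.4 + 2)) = 7.4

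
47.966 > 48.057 False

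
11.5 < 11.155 False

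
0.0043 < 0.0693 True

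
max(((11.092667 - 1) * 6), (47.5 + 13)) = 60.556002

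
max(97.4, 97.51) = 97.51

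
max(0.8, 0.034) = 0.8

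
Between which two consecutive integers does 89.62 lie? 89 and 90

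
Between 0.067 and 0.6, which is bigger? 0.6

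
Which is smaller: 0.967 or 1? 0.967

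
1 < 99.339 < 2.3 False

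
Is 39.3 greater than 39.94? No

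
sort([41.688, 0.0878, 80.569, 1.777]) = [0.0878, 1.777, 41.688, 80.569]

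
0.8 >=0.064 True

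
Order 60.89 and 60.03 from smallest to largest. 60.03, 60.89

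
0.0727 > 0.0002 True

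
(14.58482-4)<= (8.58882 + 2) True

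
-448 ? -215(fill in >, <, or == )<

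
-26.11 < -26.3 False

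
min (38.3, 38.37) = 38.3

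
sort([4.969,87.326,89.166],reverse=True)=[89.166,87.326,4.969]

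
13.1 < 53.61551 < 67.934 True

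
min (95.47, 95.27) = 95.27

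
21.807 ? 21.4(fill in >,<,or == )>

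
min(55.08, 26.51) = 26.51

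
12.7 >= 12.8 False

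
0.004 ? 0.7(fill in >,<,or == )<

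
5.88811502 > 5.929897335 False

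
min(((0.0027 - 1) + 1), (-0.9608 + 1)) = 0.0027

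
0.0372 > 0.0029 True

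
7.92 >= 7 True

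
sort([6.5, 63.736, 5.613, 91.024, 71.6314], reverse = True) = [91.024, 71.6314, 63.736, 6.5, 5.613]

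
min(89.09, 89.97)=89.09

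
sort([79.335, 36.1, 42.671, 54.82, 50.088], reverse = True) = [79.335, 54.82, 50.088, 42.671, 36.1]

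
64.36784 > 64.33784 True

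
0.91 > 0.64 True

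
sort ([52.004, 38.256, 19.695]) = [19.695, 38.256, 52.004]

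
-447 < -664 False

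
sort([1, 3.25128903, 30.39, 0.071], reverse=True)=[30.39, 3.25128903, 1, 0.071]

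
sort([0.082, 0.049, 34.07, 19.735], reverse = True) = [34.07, 19.735, 0.082, 0.049]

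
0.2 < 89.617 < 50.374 False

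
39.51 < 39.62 True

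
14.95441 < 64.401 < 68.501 True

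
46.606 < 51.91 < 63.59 True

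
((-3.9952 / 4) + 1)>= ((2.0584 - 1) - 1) False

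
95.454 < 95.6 True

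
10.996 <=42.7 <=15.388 False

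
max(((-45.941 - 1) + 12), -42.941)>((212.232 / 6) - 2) False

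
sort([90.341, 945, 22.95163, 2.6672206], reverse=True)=[945, 90.341, 22.95163, 2.6672206]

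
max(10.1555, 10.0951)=10.1555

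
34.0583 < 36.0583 True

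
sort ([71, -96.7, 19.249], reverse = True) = [71, 19.249, -96.7]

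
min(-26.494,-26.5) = -26.5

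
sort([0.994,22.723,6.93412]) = [0.994,6.93412,22.723]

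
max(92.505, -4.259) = 92.505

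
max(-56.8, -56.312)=-56.312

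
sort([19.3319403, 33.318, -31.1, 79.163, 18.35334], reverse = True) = [79.163, 33.318, 19.3319403, 18.35334, -31.1]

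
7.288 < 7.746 True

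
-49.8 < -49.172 True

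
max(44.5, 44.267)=44.5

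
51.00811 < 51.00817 True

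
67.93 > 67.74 True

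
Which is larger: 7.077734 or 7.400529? 7.400529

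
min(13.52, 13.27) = 13.27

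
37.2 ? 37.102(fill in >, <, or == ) >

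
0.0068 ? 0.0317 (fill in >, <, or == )<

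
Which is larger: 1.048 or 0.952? 1.048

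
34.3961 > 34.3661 True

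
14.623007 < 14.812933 True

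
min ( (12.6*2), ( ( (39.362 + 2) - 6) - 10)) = 25.2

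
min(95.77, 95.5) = 95.5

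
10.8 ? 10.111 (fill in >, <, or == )>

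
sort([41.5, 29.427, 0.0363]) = [0.0363, 29.427, 41.5]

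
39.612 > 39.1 True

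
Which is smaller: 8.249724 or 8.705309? 8.249724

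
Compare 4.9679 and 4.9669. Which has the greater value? 4.9679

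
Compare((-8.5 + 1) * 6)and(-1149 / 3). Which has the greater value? ((-8.5 + 1) * 6)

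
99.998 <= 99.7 False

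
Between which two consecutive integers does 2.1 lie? 2 and 3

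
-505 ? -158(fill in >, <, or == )<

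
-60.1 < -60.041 True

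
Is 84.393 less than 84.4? Yes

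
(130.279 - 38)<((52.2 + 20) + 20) False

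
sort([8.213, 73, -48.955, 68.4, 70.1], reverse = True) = [73, 70.1, 68.4, 8.213, -48.955]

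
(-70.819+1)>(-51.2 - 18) False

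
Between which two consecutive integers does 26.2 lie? 26 and 27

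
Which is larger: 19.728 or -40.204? 19.728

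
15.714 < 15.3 False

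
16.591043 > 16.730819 False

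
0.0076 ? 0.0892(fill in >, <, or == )<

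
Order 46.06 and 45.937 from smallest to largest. 45.937, 46.06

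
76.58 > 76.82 False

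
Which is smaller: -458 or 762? -458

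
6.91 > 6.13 True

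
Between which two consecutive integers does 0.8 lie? 0 and 1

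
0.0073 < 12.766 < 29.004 True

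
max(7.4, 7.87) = 7.87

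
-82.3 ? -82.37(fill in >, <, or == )>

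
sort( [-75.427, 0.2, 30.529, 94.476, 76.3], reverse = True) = [94.476, 76.3, 30.529, 0.2, -75.427]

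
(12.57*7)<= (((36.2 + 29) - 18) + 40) False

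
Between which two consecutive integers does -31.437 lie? -32 and -31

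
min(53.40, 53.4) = 53.40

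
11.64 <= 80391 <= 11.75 False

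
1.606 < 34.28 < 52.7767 True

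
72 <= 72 True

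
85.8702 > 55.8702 True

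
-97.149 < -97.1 True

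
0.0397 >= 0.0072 True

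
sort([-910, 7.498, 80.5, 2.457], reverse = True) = [80.5, 7.498, 2.457, -910]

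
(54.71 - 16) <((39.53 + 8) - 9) False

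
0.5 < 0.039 False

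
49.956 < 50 True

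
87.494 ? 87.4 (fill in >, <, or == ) >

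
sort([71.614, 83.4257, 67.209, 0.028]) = [0.028, 67.209, 71.614, 83.4257]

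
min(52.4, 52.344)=52.344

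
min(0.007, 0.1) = 0.007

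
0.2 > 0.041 True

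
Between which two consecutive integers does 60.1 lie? 60 and 61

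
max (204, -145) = 204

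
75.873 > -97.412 True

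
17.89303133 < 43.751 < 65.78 True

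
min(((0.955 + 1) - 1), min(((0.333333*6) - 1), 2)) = 0.955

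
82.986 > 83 False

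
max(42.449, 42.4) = 42.449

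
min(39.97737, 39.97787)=39.97737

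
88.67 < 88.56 False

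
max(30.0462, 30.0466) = 30.0466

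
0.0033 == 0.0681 False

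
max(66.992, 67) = 67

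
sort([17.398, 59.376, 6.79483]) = [6.79483, 17.398, 59.376]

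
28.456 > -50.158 True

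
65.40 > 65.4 False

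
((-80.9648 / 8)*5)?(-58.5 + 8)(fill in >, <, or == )<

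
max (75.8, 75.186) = 75.8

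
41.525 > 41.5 True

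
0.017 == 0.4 False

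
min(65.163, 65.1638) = 65.163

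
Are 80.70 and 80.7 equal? Yes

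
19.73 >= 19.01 True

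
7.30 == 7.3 True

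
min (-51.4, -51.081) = -51.4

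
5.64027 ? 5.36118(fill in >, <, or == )>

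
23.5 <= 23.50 True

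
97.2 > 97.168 True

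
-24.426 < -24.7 False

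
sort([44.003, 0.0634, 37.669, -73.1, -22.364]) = [-73.1, -22.364, 0.0634, 37.669, 44.003]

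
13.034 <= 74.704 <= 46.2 False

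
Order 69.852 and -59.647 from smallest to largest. -59.647, 69.852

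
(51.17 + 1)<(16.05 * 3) False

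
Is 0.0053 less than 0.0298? Yes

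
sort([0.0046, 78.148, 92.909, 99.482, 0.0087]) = [0.0046, 0.0087, 78.148, 92.909, 99.482]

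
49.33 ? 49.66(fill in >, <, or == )<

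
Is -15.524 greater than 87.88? No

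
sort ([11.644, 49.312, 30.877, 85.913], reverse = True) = [85.913, 49.312, 30.877, 11.644]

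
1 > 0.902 True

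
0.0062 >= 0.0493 False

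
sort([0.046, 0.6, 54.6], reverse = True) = [54.6, 0.6, 0.046]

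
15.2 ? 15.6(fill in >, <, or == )<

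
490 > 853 False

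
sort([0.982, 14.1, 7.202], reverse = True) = [14.1, 7.202, 0.982]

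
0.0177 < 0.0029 False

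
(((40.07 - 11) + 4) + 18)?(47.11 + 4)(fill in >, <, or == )<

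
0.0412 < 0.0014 False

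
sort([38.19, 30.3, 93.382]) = [30.3, 38.19, 93.382]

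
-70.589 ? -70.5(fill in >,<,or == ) <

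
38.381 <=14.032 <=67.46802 False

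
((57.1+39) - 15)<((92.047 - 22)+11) False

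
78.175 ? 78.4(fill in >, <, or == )<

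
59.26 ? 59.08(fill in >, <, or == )>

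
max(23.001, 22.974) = 23.001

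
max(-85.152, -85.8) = -85.152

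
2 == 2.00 True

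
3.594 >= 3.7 False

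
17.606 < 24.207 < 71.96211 True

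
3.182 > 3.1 True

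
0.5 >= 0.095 True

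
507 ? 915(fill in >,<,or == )<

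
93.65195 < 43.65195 False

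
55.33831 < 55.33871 True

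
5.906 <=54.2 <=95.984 True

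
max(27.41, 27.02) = 27.41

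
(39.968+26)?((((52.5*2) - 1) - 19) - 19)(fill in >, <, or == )<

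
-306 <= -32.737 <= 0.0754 True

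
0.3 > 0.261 True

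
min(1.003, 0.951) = 0.951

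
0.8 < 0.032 False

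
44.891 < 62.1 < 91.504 True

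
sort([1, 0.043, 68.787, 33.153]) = [0.043, 1, 33.153, 68.787]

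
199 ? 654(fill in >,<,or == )<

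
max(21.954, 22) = 22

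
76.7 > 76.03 True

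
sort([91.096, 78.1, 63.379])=[63.379, 78.1, 91.096]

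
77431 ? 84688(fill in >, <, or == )<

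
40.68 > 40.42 True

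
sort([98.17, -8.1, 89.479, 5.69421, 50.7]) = [-8.1, 5.69421, 50.7, 89.479, 98.17]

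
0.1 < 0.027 False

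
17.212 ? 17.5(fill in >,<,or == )<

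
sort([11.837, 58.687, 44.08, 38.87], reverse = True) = [58.687, 44.08, 38.87, 11.837]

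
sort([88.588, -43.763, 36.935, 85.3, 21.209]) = [-43.763, 21.209, 36.935, 85.3, 88.588]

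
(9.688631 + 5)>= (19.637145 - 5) True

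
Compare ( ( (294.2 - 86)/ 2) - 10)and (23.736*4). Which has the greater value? (23.736*4)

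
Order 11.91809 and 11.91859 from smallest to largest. 11.91809, 11.91859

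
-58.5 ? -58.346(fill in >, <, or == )<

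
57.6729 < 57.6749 True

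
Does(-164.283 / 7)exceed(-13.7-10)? Yes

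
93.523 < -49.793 False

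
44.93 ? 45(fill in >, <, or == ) <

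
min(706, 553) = 553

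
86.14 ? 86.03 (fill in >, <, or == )>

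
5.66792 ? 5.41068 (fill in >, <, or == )>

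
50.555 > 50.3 True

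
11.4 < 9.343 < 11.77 False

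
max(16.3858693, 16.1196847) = 16.3858693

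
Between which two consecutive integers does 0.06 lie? 0 and 1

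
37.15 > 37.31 False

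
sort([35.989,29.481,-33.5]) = [-33.5,29.481,35.989]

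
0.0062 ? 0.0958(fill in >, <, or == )<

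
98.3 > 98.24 True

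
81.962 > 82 False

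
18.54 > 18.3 True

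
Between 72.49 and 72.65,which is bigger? 72.65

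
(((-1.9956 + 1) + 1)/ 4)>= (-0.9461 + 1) False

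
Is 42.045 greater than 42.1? No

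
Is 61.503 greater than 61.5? Yes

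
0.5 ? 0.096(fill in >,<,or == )>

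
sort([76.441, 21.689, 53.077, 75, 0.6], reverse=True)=[76.441, 75, 53.077, 21.689, 0.6]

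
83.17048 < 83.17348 True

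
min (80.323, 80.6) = 80.323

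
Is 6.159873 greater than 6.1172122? Yes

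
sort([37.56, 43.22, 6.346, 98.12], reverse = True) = [98.12, 43.22, 37.56, 6.346]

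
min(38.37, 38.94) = 38.37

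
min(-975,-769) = -975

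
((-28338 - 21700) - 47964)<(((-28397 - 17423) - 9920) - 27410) True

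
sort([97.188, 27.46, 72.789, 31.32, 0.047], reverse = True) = [97.188, 72.789, 31.32, 27.46, 0.047]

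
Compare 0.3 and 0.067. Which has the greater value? 0.3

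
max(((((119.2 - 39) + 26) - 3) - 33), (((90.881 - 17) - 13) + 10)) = 70.881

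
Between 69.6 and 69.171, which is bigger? 69.6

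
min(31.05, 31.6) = 31.05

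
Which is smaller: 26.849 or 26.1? 26.1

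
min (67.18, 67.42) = 67.18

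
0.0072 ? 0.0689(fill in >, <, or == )<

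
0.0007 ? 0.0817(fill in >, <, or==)<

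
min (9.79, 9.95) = 9.79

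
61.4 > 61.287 True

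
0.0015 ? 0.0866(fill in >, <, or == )<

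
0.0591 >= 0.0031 True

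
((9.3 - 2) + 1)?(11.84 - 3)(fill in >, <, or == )<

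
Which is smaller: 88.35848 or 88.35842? 88.35842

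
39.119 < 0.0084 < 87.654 False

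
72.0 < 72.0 False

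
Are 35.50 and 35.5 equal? Yes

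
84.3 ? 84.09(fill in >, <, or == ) >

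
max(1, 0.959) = 1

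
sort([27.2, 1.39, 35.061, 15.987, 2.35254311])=[1.39, 2.35254311, 15.987, 27.2, 35.061]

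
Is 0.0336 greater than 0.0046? Yes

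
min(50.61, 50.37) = 50.37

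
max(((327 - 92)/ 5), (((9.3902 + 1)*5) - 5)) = 47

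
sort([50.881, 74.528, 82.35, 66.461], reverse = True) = [82.35, 74.528, 66.461, 50.881]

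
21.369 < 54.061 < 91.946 True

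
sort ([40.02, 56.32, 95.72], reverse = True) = [95.72, 56.32, 40.02]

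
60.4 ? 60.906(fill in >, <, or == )<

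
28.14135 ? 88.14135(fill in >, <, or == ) <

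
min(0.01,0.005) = 0.005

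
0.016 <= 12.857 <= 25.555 True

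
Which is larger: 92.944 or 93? 93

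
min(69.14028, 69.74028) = 69.14028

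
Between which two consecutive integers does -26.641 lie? -27 and -26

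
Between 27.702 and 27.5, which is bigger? 27.702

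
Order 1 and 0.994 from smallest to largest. 0.994, 1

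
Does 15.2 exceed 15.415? No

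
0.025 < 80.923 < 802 True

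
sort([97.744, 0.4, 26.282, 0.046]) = [0.046, 0.4, 26.282, 97.744]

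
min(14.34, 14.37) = 14.34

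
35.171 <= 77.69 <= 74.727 False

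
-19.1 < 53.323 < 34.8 False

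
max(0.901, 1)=1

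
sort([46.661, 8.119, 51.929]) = [8.119, 46.661, 51.929]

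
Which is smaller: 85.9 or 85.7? 85.7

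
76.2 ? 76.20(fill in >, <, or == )==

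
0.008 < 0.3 True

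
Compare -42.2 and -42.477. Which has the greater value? -42.2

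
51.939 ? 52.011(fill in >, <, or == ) <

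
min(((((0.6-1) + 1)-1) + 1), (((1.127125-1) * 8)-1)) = 0.017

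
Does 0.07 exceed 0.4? No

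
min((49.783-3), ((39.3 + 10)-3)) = 46.3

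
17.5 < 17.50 False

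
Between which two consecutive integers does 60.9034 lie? 60 and 61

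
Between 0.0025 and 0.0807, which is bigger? 0.0807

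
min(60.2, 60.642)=60.2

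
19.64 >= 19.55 True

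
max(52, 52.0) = 52.0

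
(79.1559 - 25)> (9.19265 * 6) False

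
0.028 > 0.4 False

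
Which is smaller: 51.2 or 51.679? 51.2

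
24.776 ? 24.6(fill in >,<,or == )>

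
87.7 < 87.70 False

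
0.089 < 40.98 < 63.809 True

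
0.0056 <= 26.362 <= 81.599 True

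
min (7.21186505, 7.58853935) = 7.21186505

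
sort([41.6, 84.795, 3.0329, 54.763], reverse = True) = [84.795, 54.763, 41.6, 3.0329]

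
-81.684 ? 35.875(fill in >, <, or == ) <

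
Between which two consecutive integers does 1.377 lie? 1 and 2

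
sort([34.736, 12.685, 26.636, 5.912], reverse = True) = [34.736, 26.636, 12.685, 5.912]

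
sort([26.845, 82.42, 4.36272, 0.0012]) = [0.0012, 4.36272, 26.845, 82.42]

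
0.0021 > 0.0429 False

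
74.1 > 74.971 False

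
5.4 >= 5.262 True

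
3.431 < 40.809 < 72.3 True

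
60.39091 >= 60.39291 False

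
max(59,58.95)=59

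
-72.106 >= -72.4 True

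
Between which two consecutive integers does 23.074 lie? 23 and 24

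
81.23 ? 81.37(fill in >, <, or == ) <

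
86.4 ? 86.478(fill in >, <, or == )<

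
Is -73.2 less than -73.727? No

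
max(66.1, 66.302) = 66.302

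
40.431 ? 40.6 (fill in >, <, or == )<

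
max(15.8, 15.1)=15.8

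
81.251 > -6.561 True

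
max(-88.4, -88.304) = -88.304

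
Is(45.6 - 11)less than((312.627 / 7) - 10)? Yes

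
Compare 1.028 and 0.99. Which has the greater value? 1.028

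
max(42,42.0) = 42.0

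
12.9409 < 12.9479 True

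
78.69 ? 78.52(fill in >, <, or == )>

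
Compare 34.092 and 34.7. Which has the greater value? 34.7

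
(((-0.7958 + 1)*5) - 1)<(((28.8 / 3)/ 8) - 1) True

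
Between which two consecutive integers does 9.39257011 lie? 9 and 10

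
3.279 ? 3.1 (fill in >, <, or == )>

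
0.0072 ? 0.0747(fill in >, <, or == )<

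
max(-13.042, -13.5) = -13.042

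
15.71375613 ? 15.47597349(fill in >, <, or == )>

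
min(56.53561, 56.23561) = 56.23561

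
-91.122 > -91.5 True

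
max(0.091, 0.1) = 0.1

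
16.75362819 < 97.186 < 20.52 False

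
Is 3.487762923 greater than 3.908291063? No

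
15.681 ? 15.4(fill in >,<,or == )>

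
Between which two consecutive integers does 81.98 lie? 81 and 82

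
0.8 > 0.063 True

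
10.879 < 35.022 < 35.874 True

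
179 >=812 False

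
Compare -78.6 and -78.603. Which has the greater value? -78.6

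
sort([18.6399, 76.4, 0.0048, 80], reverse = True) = [80, 76.4, 18.6399, 0.0048]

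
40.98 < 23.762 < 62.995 False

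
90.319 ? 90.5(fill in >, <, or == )<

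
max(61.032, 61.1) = 61.1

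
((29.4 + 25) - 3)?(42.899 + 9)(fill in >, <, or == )<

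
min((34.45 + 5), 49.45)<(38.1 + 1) False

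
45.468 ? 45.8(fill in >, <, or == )<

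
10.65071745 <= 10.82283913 True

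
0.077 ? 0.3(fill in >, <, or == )<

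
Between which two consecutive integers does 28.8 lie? 28 and 29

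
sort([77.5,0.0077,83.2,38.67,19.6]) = [0.0077,19.6,38.67,77.5,83.2]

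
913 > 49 True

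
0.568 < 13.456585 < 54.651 True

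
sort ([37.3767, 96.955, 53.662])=[37.3767, 53.662, 96.955]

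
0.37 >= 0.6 False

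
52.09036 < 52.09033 False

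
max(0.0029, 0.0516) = 0.0516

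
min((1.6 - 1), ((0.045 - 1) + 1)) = 0.045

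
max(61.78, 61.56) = 61.78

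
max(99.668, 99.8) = 99.8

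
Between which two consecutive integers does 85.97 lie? 85 and 86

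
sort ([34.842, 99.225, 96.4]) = [34.842, 96.4, 99.225]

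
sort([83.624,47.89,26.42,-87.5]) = [-87.5,26.42,47.89,83.624]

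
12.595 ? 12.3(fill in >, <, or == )>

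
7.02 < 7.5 True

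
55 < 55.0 False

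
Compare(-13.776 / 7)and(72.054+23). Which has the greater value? (72.054+23)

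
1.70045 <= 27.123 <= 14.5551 False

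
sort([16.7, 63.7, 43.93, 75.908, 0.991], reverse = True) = [75.908, 63.7, 43.93, 16.7, 0.991]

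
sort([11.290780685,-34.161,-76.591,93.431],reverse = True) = [93.431,11.290780685,-34.161,-76.591]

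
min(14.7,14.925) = 14.7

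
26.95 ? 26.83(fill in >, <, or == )>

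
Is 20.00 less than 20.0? No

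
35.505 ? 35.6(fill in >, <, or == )<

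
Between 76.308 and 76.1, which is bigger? 76.308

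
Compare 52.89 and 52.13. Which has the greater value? 52.89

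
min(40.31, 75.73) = 40.31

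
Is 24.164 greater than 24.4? No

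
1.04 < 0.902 False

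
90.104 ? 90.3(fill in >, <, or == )<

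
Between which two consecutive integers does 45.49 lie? 45 and 46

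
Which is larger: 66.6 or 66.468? 66.6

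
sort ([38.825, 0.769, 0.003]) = [0.003, 0.769, 38.825]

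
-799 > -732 False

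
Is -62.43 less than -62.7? No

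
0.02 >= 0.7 False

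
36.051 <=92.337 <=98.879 True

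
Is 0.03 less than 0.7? Yes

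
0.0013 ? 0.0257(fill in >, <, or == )<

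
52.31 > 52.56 False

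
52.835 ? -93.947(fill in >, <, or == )>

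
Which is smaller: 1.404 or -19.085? -19.085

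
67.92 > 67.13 True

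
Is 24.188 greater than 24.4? No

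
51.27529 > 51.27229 True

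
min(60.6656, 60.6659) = 60.6656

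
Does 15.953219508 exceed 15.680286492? Yes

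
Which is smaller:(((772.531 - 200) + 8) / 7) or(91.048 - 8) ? (((772.531 - 200) + 8) / 7)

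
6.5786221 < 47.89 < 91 True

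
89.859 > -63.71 True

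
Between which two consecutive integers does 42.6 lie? 42 and 43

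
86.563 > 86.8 False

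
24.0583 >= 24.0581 True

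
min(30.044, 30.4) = 30.044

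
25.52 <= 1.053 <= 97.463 False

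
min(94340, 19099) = 19099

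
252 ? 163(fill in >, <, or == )>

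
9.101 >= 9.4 False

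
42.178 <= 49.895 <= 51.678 True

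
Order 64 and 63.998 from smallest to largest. 63.998, 64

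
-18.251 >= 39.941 False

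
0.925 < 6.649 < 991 True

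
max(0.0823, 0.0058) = 0.0823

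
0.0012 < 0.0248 True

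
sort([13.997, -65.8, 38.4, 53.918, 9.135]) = [-65.8, 9.135, 13.997, 38.4, 53.918]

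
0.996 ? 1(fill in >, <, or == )<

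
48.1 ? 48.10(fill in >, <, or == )==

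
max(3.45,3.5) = 3.5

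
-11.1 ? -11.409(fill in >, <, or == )>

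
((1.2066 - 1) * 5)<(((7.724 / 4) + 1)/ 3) False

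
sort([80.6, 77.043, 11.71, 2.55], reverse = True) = [80.6, 77.043, 11.71, 2.55]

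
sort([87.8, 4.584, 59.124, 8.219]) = [4.584, 8.219, 59.124, 87.8]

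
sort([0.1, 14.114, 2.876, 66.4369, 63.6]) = [0.1, 2.876, 14.114, 63.6, 66.4369]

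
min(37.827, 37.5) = 37.5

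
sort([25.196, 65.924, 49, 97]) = [25.196, 49, 65.924, 97]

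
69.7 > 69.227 True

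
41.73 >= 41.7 True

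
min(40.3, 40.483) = 40.3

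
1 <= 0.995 False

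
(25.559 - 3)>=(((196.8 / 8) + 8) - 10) False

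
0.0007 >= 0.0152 False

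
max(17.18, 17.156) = 17.18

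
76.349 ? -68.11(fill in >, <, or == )>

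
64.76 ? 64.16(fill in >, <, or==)>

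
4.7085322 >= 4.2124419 True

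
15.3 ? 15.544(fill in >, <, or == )<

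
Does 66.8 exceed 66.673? Yes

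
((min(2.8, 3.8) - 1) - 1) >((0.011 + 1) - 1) True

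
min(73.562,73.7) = 73.562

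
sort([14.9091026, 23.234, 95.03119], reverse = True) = [95.03119, 23.234, 14.9091026]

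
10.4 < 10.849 True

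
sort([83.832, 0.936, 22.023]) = [0.936, 22.023, 83.832]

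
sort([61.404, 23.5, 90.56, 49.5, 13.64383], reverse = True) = [90.56, 61.404, 49.5, 23.5, 13.64383]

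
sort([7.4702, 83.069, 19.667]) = [7.4702, 19.667, 83.069]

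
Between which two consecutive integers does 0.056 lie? 0 and 1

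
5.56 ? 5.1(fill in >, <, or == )>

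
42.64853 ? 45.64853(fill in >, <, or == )<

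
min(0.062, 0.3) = 0.062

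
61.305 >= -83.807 True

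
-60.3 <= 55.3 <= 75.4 True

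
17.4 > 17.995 False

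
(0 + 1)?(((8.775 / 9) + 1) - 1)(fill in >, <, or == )>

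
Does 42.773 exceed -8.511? Yes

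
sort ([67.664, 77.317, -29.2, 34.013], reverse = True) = [77.317, 67.664, 34.013, -29.2]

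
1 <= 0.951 False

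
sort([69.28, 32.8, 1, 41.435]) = [1, 32.8, 41.435, 69.28]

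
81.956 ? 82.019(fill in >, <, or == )<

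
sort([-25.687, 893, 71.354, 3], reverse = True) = [893, 71.354, 3, -25.687]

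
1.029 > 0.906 True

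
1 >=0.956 True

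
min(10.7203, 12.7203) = 10.7203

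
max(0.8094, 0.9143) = 0.9143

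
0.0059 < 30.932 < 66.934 True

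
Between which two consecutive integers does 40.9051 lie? 40 and 41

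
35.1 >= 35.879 False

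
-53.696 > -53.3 False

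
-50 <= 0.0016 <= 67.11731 True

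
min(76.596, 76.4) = 76.4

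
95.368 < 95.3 False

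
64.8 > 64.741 True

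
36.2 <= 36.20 True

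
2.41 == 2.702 False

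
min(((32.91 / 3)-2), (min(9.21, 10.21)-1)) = 8.21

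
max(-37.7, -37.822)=-37.7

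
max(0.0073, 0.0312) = 0.0312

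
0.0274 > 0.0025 True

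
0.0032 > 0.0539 False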